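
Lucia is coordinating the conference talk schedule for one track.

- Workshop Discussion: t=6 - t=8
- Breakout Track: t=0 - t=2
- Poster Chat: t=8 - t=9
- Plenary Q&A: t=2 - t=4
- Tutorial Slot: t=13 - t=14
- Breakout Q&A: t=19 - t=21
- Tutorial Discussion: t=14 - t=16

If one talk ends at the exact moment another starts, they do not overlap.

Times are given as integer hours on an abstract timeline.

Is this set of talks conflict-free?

Yes

Sorted by start: Breakout Track, Plenary Q&A, Workshop Discussion, Poster Chat, Tutorial Slot, Tutorial Discussion, Breakout Q&A.
Plenary Q&A starts exactly when Breakout Track ends (back-to-back, no overlap) — done with Breakout Track.
Workshop Discussion starts after Plenary Q&A ends — done with Plenary Q&A.
Poster Chat starts exactly when Workshop Discussion ends (back-to-back, no overlap) — done with Workshop Discussion.
Tutorial Slot starts after Poster Chat ends — done with Poster Chat.
Tutorial Discussion starts exactly when Tutorial Slot ends (back-to-back, no overlap) — done with Tutorial Slot.
Breakout Q&A starts after Tutorial Discussion ends.
Every pair is clear; the schedule has no overlaps.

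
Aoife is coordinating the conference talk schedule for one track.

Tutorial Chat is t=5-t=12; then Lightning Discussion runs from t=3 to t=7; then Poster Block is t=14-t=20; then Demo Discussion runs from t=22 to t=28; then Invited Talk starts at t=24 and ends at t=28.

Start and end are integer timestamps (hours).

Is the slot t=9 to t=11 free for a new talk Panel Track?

No — it overlaps Tutorial Chat

Lightning Discussion: ends t=7 at or before Panel Track starts t=9 → clear.
Tutorial Chat: starts t=5 before Panel Track ends t=11, and ends t=12 after Panel Track starts t=9 → overlap.
Poster Block: starts t=14 at or after Panel Track ends t=11 → clear.
Demo Discussion: starts t=22 at or after Panel Track ends t=11 → clear.
Invited Talk: starts t=24 at or after Panel Track ends t=11 → clear.
Panel Track overlaps Tutorial Chat.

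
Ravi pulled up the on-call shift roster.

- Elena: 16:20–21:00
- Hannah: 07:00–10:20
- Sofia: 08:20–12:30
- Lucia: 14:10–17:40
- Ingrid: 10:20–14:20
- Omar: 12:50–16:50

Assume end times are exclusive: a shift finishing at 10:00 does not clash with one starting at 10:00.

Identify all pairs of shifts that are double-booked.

Elena & Lucia, Elena & Omar, Hannah & Sofia, Ingrid & Lucia, Ingrid & Omar, Ingrid & Sofia, Lucia & Omar

Sorted by start: Hannah, Sofia, Ingrid, Omar, Lucia, Elena.
Sofia starts before Hannah ends → Hannah and Sofia overlap.
Ingrid starts exactly when Hannah ends (back-to-back, no overlap); Hannah is clear from here.
Ingrid starts before Sofia ends → Sofia and Ingrid overlap.
Omar starts after Sofia ends; Sofia is clear from here.
Omar starts before Ingrid ends → Ingrid and Omar overlap.
Lucia starts before Ingrid ends → Ingrid and Lucia overlap.
Elena starts after Ingrid ends.
Lucia starts before Omar ends → Omar and Lucia overlap.
Elena starts before Omar ends → Omar and Elena overlap.
Elena starts before Lucia ends → Lucia and Elena overlap.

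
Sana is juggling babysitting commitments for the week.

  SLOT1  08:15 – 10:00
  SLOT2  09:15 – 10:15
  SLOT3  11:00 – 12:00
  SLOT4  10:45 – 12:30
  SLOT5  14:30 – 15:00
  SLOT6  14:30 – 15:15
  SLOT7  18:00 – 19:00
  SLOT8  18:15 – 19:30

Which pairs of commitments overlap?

Sorted by start: SLOT1, SLOT2, SLOT4, SLOT3, SLOT5, SLOT6, SLOT7, SLOT8.
SLOT2 starts before SLOT1 ends → SLOT1 and SLOT2 overlap.
SLOT4 starts after SLOT1 ends, so nothing later overlaps SLOT1 either.
SLOT4 starts after SLOT2 ends, so nothing later overlaps SLOT2 either.
SLOT3 starts before SLOT4 ends → SLOT4 and SLOT3 overlap.
SLOT5 starts after SLOT4 ends, so nothing later overlaps SLOT4 either.
SLOT5 starts after SLOT3 ends, so nothing later overlaps SLOT3 either.
SLOT6 starts before SLOT5 ends → SLOT5 and SLOT6 overlap.
SLOT7 starts after SLOT5 ends, so nothing later overlaps SLOT5 either.
SLOT7 starts after SLOT6 ends, so nothing later overlaps SLOT6 either.
SLOT8 starts before SLOT7 ends → SLOT7 and SLOT8 overlap.

SLOT1 & SLOT2, SLOT3 & SLOT4, SLOT5 & SLOT6, SLOT7 & SLOT8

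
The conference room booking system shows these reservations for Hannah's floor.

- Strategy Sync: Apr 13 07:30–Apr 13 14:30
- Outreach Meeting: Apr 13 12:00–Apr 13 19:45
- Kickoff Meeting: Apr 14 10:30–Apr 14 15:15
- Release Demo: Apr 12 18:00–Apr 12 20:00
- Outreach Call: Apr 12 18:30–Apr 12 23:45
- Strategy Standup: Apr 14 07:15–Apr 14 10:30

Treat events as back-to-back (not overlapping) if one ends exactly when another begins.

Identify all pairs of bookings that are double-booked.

Outreach Call & Release Demo, Outreach Meeting & Strategy Sync

Sorted by start: Release Demo, Outreach Call, Strategy Sync, Outreach Meeting, Strategy Standup, Kickoff Meeting.
Outreach Call starts before Release Demo ends → Release Demo and Outreach Call overlap.
Strategy Sync starts after Release Demo ends, so Release Demo has no further overlaps.
Strategy Sync starts after Outreach Call ends, so Outreach Call has no further overlaps.
Outreach Meeting starts before Strategy Sync ends → Strategy Sync and Outreach Meeting overlap.
Strategy Standup starts after Strategy Sync ends, so Strategy Sync has no further overlaps.
Strategy Standup starts after Outreach Meeting ends, so Outreach Meeting has no further overlaps.
Kickoff Meeting starts exactly when Strategy Standup ends (back-to-back, no overlap).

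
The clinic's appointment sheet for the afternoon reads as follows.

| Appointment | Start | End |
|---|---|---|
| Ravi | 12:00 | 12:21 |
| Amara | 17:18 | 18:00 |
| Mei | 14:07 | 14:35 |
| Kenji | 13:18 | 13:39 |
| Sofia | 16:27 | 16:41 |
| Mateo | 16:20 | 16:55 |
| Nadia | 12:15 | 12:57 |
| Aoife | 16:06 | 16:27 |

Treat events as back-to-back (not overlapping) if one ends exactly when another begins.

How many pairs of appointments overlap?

3

Sorted by start: Ravi, Nadia, Kenji, Mei, Aoife, Mateo, Sofia, Amara.
Nadia starts before Ravi ends → Ravi and Nadia overlap.
Kenji starts after Ravi ends; Ravi is clear from here.
Kenji starts after Nadia ends; Nadia is clear from here.
Mei starts after Kenji ends; Kenji is clear from here.
Aoife starts after Mei ends; Mei is clear from here.
Mateo starts before Aoife ends → Aoife and Mateo overlap.
Sofia starts exactly when Aoife ends (back-to-back, no overlap); Aoife is clear from here.
Sofia starts before Mateo ends → Mateo and Sofia overlap.
Amara starts after Mateo ends.
Amara starts after Sofia ends.
Overlapping pairs: Aoife & Mateo, Mateo & Sofia, Nadia & Ravi — 3 in total.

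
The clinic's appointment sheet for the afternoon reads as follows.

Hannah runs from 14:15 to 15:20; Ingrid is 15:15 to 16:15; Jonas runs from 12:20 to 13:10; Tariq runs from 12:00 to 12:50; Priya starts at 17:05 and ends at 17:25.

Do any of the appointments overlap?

Yes

Sorted by start: Tariq, Jonas, Hannah, Ingrid, Priya.
Jonas starts before Tariq ends → Tariq and Jonas overlap.
That's a conflict, so the schedule is not conflict-free.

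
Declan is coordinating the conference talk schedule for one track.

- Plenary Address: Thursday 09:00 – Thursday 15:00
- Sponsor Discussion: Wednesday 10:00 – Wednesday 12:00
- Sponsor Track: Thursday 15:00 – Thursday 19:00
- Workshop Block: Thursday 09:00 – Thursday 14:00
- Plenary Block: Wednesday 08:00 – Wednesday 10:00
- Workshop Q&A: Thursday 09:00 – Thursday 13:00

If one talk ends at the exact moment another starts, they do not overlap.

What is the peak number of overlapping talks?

3

Sort all start/end points and keep a running count:
Wednesday 08:00 start Plenary Block → 1
Wednesday 10:00 end Plenary Block → 0
Wednesday 10:00 start Sponsor Discussion → 1
Wednesday 12:00 end Sponsor Discussion → 0
Thursday 09:00 start Plenary Address → 1
Thursday 09:00 start Workshop Block → 2
Thursday 09:00 start Workshop Q&A → 3
Thursday 13:00 end Workshop Q&A → 2
Thursday 14:00 end Workshop Block → 1
Thursday 15:00 end Plenary Address → 0
Thursday 15:00 start Sponsor Track → 1
Thursday 19:00 end Sponsor Track → 0
Peak is 3, at Thursday 09:00 (Plenary Address, Workshop Block, Workshop Q&A).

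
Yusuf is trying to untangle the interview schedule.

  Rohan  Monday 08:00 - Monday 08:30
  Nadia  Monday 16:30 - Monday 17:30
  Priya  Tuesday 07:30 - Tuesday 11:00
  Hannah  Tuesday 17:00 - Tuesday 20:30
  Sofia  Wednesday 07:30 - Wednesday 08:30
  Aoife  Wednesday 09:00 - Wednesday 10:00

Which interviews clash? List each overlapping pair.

no overlapping pairs

Check each pair: they overlap iff neither finishes before the other starts.
Sorted by start: Rohan, Nadia, Priya, Hannah, Sofia, Aoife.
Nadia starts after Rohan ends; Rohan is clear from here.
Priya starts after Nadia ends; Nadia is clear from here.
Hannah starts after Priya ends; Priya is clear from here.
Sofia starts after Hannah ends; Hannah is clear from here.
Aoife starts after Sofia ends.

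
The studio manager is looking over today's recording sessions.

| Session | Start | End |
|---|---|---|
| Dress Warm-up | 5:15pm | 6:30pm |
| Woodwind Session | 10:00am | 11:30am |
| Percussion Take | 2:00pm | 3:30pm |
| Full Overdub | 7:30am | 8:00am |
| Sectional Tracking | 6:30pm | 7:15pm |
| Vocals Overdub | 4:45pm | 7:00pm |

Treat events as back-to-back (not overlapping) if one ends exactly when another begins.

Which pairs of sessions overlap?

Dress Warm-up & Vocals Overdub, Sectional Tracking & Vocals Overdub

Check each pair: they overlap iff neither finishes before the other starts.
Sorted by start: Full Overdub, Woodwind Session, Percussion Take, Vocals Overdub, Dress Warm-up, Sectional Tracking.
Woodwind Session starts after Full Overdub ends, so nothing later overlaps Full Overdub either.
Percussion Take starts after Woodwind Session ends, so nothing later overlaps Woodwind Session either.
Vocals Overdub starts after Percussion Take ends, so nothing later overlaps Percussion Take either.
Dress Warm-up starts before Vocals Overdub ends → Vocals Overdub and Dress Warm-up overlap.
Sectional Tracking starts before Vocals Overdub ends → Vocals Overdub and Sectional Tracking overlap.
Sectional Tracking starts exactly when Dress Warm-up ends (back-to-back, no overlap).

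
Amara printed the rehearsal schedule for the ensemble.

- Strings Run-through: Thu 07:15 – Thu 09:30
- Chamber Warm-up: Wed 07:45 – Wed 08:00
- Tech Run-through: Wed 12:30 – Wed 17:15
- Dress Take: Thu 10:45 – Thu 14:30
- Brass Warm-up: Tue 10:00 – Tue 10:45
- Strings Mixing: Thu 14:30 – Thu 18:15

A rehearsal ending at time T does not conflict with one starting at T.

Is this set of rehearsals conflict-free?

Yes

Sorted by start: Brass Warm-up, Chamber Warm-up, Tech Run-through, Strings Run-through, Dress Take, Strings Mixing.
Chamber Warm-up starts after Brass Warm-up ends — done with Brass Warm-up.
Tech Run-through starts after Chamber Warm-up ends — done with Chamber Warm-up.
Strings Run-through starts after Tech Run-through ends — done with Tech Run-through.
Dress Take starts after Strings Run-through ends — done with Strings Run-through.
Strings Mixing starts exactly when Dress Take ends (back-to-back, no overlap).
Every pair is clear; the schedule has no overlaps.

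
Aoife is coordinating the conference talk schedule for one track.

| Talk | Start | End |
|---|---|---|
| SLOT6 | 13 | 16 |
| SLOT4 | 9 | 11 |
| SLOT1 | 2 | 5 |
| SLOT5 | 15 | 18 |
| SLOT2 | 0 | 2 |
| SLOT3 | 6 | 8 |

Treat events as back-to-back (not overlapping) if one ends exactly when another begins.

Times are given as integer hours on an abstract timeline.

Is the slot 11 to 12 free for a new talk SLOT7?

SLOT2: ends 2 at or before SLOT7 starts 11 → clear.
SLOT1: ends 5 at or before SLOT7 starts 11 → clear.
SLOT3: ends 8 at or before SLOT7 starts 11 → clear.
SLOT4: ends 11 at or before SLOT7 starts 11 → clear.
SLOT6: starts 13 at or after SLOT7 ends 12 → clear.
SLOT5: starts 15 at or after SLOT7 ends 12 → clear.

Yes — the slot is free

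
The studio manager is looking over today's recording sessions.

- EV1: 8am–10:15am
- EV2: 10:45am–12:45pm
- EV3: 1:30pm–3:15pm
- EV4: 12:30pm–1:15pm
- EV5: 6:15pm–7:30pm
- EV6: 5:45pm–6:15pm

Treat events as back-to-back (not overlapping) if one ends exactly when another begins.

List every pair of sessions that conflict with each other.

Two intervals overlap when each starts before the other ends.
Sorted by start: EV1, EV2, EV4, EV3, EV6, EV5.
EV2 starts after EV1 ends, so EV1 has no further overlaps.
EV4 starts before EV2 ends → EV2 and EV4 overlap.
EV3 starts after EV2 ends, so EV2 has no further overlaps.
EV3 starts after EV4 ends, so EV4 has no further overlaps.
EV6 starts after EV3 ends, so EV3 has no further overlaps.
EV5 starts exactly when EV6 ends (back-to-back, no overlap).

EV2 & EV4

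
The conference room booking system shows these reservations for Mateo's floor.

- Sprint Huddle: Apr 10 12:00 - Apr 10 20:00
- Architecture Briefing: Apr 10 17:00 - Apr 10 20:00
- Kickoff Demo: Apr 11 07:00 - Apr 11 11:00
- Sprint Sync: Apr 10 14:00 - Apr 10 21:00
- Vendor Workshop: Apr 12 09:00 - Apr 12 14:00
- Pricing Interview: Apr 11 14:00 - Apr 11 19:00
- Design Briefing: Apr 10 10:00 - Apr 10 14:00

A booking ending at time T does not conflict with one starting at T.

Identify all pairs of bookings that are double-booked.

Sorted by start: Design Briefing, Sprint Huddle, Sprint Sync, Architecture Briefing, Kickoff Demo, Pricing Interview, Vendor Workshop.
Sprint Huddle starts before Design Briefing ends → Design Briefing and Sprint Huddle overlap.
Sprint Sync starts exactly when Design Briefing ends (back-to-back, no overlap), so Design Briefing has no further overlaps.
Sprint Sync starts before Sprint Huddle ends → Sprint Huddle and Sprint Sync overlap.
Architecture Briefing starts before Sprint Huddle ends → Sprint Huddle and Architecture Briefing overlap.
Kickoff Demo starts after Sprint Huddle ends, so Sprint Huddle has no further overlaps.
Architecture Briefing starts before Sprint Sync ends → Sprint Sync and Architecture Briefing overlap.
Kickoff Demo starts after Sprint Sync ends, so Sprint Sync has no further overlaps.
Kickoff Demo starts after Architecture Briefing ends, so Architecture Briefing has no further overlaps.
Pricing Interview starts after Kickoff Demo ends, so Kickoff Demo has no further overlaps.
Vendor Workshop starts after Pricing Interview ends.

Architecture Briefing & Sprint Huddle, Architecture Briefing & Sprint Sync, Design Briefing & Sprint Huddle, Sprint Huddle & Sprint Sync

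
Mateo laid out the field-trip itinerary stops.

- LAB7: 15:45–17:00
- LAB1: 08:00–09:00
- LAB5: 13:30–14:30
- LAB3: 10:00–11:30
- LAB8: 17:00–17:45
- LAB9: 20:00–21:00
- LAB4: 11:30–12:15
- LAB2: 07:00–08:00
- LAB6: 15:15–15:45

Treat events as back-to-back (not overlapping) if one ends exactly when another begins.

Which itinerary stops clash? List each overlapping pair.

none

Sorted by start: LAB2, LAB1, LAB3, LAB4, LAB5, LAB6, LAB7, LAB8, LAB9.
LAB1 starts exactly when LAB2 ends (back-to-back, no overlap), so LAB2 has no further overlaps.
LAB3 starts after LAB1 ends, so LAB1 has no further overlaps.
LAB4 starts exactly when LAB3 ends (back-to-back, no overlap), so LAB3 has no further overlaps.
LAB5 starts after LAB4 ends, so LAB4 has no further overlaps.
LAB6 starts after LAB5 ends, so LAB5 has no further overlaps.
LAB7 starts exactly when LAB6 ends (back-to-back, no overlap), so LAB6 has no further overlaps.
LAB8 starts exactly when LAB7 ends (back-to-back, no overlap), so LAB7 has no further overlaps.
LAB9 starts after LAB8 ends.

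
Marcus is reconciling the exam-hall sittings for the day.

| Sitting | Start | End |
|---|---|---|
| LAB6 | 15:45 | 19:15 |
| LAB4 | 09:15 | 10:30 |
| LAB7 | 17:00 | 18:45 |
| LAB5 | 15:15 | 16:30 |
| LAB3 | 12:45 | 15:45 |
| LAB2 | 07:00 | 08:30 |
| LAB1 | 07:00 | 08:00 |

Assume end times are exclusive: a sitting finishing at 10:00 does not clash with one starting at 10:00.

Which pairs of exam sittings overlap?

Sorted by start: LAB1, LAB2, LAB4, LAB3, LAB5, LAB6, LAB7.
LAB2 starts before LAB1 ends → LAB1 and LAB2 overlap.
LAB4 starts after LAB1 ends — done with LAB1.
LAB4 starts after LAB2 ends — done with LAB2.
LAB3 starts after LAB4 ends — done with LAB4.
LAB5 starts before LAB3 ends → LAB3 and LAB5 overlap.
LAB6 starts exactly when LAB3 ends (back-to-back, no overlap) — done with LAB3.
LAB6 starts before LAB5 ends → LAB5 and LAB6 overlap.
LAB7 starts after LAB5 ends.
LAB7 starts before LAB6 ends → LAB6 and LAB7 overlap.

LAB1 & LAB2, LAB3 & LAB5, LAB5 & LAB6, LAB6 & LAB7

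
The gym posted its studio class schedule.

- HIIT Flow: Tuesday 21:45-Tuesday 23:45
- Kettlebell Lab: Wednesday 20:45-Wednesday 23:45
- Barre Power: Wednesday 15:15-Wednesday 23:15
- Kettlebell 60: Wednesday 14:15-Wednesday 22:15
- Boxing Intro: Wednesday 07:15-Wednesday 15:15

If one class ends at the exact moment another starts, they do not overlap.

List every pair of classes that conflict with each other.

Check each pair: they overlap iff neither finishes before the other starts.
Sorted by start: HIIT Flow, Boxing Intro, Kettlebell 60, Barre Power, Kettlebell Lab.
Boxing Intro starts after HIIT Flow ends — done with HIIT Flow.
Kettlebell 60 starts before Boxing Intro ends → Boxing Intro and Kettlebell 60 overlap.
Barre Power starts exactly when Boxing Intro ends (back-to-back, no overlap) — done with Boxing Intro.
Barre Power starts before Kettlebell 60 ends → Kettlebell 60 and Barre Power overlap.
Kettlebell Lab starts before Kettlebell 60 ends → Kettlebell 60 and Kettlebell Lab overlap.
Kettlebell Lab starts before Barre Power ends → Barre Power and Kettlebell Lab overlap.

Barre Power & Kettlebell 60, Barre Power & Kettlebell Lab, Boxing Intro & Kettlebell 60, Kettlebell 60 & Kettlebell Lab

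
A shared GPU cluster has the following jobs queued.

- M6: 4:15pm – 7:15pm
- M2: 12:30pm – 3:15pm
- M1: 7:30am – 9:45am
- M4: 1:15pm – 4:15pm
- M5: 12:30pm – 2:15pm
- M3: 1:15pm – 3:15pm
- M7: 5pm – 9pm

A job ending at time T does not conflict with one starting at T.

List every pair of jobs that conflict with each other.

M2 & M3, M2 & M4, M2 & M5, M3 & M4, M3 & M5, M4 & M5, M6 & M7

Sorted by start: M1, M2, M5, M3, M4, M6, M7.
M2 starts after M1 ends; M1 is clear from here.
M5 starts before M2 ends → M2 and M5 overlap.
M3 starts before M2 ends → M2 and M3 overlap.
M4 starts before M2 ends → M2 and M4 overlap.
M6 starts after M2 ends; M2 is clear from here.
M3 starts before M5 ends → M5 and M3 overlap.
M4 starts before M5 ends → M5 and M4 overlap.
M6 starts after M5 ends; M5 is clear from here.
M4 starts before M3 ends → M3 and M4 overlap.
M6 starts after M3 ends; M3 is clear from here.
M6 starts exactly when M4 ends (back-to-back, no overlap); M4 is clear from here.
M7 starts before M6 ends → M6 and M7 overlap.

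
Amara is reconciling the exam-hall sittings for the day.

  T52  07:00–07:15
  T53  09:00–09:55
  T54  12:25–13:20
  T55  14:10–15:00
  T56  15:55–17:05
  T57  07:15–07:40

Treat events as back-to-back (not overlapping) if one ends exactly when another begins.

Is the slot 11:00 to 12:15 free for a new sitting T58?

T52: ends 07:15 at or before T58 starts 11:00 → clear.
T57: ends 07:40 at or before T58 starts 11:00 → clear.
T53: ends 09:55 at or before T58 starts 11:00 → clear.
T54: starts 12:25 at or after T58 ends 12:15 → clear.
T55: starts 14:10 at or after T58 ends 12:15 → clear.
T56: starts 15:55 at or after T58 ends 12:15 → clear.

Yes — the slot is free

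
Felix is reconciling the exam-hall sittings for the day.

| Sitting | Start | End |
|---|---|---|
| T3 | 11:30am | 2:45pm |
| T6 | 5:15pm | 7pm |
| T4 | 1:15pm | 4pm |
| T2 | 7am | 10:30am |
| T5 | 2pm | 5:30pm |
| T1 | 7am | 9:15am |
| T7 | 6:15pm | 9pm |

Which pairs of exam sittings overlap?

Two intervals overlap when each starts before the other ends.
Sorted by start: T1, T2, T3, T4, T5, T6, T7.
T2 starts before T1 ends → T1 and T2 overlap.
T3 starts after T1 ends — done with T1.
T3 starts after T2 ends — done with T2.
T4 starts before T3 ends → T3 and T4 overlap.
T5 starts before T3 ends → T3 and T5 overlap.
T6 starts after T3 ends — done with T3.
T5 starts before T4 ends → T4 and T5 overlap.
T6 starts after T4 ends — done with T4.
T6 starts before T5 ends → T5 and T6 overlap.
T7 starts after T5 ends.
T7 starts before T6 ends → T6 and T7 overlap.

T1 & T2, T3 & T4, T3 & T5, T4 & T5, T5 & T6, T6 & T7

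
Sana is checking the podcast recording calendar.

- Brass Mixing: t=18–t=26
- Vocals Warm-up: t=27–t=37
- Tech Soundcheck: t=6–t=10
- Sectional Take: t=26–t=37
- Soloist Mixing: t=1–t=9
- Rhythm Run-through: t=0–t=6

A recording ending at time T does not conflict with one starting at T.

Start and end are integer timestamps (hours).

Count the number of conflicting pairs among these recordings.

3

Check each pair: they overlap iff neither finishes before the other starts.
Sorted by start: Rhythm Run-through, Soloist Mixing, Tech Soundcheck, Brass Mixing, Sectional Take, Vocals Warm-up.
Soloist Mixing starts before Rhythm Run-through ends → Rhythm Run-through and Soloist Mixing overlap.
Tech Soundcheck starts exactly when Rhythm Run-through ends (back-to-back, no overlap), so Rhythm Run-through has no further overlaps.
Tech Soundcheck starts before Soloist Mixing ends → Soloist Mixing and Tech Soundcheck overlap.
Brass Mixing starts after Soloist Mixing ends, so Soloist Mixing has no further overlaps.
Brass Mixing starts after Tech Soundcheck ends, so Tech Soundcheck has no further overlaps.
Sectional Take starts exactly when Brass Mixing ends (back-to-back, no overlap), so Brass Mixing has no further overlaps.
Vocals Warm-up starts before Sectional Take ends → Sectional Take and Vocals Warm-up overlap.
Overlapping pairs: Rhythm Run-through & Soloist Mixing, Sectional Take & Vocals Warm-up, Soloist Mixing & Tech Soundcheck — 3 in total.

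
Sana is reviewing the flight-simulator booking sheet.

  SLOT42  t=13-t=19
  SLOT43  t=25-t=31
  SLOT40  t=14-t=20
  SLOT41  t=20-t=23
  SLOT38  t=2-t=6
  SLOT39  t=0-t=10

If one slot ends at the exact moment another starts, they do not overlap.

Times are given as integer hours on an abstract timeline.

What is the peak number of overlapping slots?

2

Sort all start/end points and keep a running count:
t=0 start SLOT39 → 1
t=2 start SLOT38 → 2
t=6 end SLOT38 → 1
t=10 end SLOT39 → 0
t=13 start SLOT42 → 1
t=14 start SLOT40 → 2
t=19 end SLOT42 → 1
t=20 end SLOT40 → 0
t=20 start SLOT41 → 1
t=23 end SLOT41 → 0
t=25 start SLOT43 → 1
t=31 end SLOT43 → 0
Peak is 2, at t=2 (SLOT38, SLOT39).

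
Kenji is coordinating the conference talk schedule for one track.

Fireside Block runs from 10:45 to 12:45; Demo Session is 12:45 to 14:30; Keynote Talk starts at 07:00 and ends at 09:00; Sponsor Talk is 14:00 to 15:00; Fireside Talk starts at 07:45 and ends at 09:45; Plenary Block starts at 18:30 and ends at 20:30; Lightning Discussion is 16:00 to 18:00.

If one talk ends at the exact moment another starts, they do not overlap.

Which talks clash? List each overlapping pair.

Sorted by start: Keynote Talk, Fireside Talk, Fireside Block, Demo Session, Sponsor Talk, Lightning Discussion, Plenary Block.
Fireside Talk starts before Keynote Talk ends → Keynote Talk and Fireside Talk overlap.
Fireside Block starts after Keynote Talk ends; Keynote Talk is clear from here.
Fireside Block starts after Fireside Talk ends; Fireside Talk is clear from here.
Demo Session starts exactly when Fireside Block ends (back-to-back, no overlap); Fireside Block is clear from here.
Sponsor Talk starts before Demo Session ends → Demo Session and Sponsor Talk overlap.
Lightning Discussion starts after Demo Session ends; Demo Session is clear from here.
Lightning Discussion starts after Sponsor Talk ends; Sponsor Talk is clear from here.
Plenary Block starts after Lightning Discussion ends.

Demo Session & Sponsor Talk, Fireside Talk & Keynote Talk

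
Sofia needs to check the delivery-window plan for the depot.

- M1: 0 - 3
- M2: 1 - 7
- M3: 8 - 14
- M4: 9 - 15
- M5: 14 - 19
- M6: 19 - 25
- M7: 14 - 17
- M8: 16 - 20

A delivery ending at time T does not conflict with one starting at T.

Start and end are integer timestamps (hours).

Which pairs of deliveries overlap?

M1 & M2, M3 & M4, M4 & M5, M4 & M7, M5 & M7, M5 & M8, M6 & M8, M7 & M8

Sorted by start: M1, M2, M3, M4, M5, M7, M8, M6.
M2 starts before M1 ends → M1 and M2 overlap.
M3 starts after M1 ends — done with M1.
M3 starts after M2 ends — done with M2.
M4 starts before M3 ends → M3 and M4 overlap.
M5 starts exactly when M3 ends (back-to-back, no overlap) — done with M3.
M5 starts before M4 ends → M4 and M5 overlap.
M7 starts before M4 ends → M4 and M7 overlap.
M8 starts after M4 ends — done with M4.
M7 starts before M5 ends → M5 and M7 overlap.
M8 starts before M5 ends → M5 and M8 overlap.
M6 starts exactly when M5 ends (back-to-back, no overlap).
M8 starts before M7 ends → M7 and M8 overlap.
M6 starts after M7 ends.
M6 starts before M8 ends → M8 and M6 overlap.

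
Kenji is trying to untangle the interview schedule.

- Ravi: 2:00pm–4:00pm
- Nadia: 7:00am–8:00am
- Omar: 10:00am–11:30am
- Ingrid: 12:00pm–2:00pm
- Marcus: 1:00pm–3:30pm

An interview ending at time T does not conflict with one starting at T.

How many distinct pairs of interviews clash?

Check each pair: they overlap iff neither finishes before the other starts.
Sorted by start: Nadia, Omar, Ingrid, Marcus, Ravi.
Omar starts after Nadia ends; Nadia is clear from here.
Ingrid starts after Omar ends; Omar is clear from here.
Marcus starts before Ingrid ends → Ingrid and Marcus overlap.
Ravi starts exactly when Ingrid ends (back-to-back, no overlap).
Ravi starts before Marcus ends → Marcus and Ravi overlap.
Overlapping pairs: Ingrid & Marcus, Marcus & Ravi — 2 in total.

2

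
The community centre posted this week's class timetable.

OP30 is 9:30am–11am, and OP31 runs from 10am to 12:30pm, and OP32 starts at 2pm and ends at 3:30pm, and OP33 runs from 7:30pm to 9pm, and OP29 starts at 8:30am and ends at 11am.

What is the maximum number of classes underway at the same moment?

3

Walk through starts and ends in time order (an end at T is processed before a start at T):
8:30am start OP29 → 1
9:30am start OP30 → 2
10am start OP31 → 3
11am end OP29 → 2
11am end OP30 → 1
12:30pm end OP31 → 0
2pm start OP32 → 1
3:30pm end OP32 → 0
7:30pm start OP33 → 1
9pm end OP33 → 0
Peak is 3, at 10am (OP29, OP30, OP31).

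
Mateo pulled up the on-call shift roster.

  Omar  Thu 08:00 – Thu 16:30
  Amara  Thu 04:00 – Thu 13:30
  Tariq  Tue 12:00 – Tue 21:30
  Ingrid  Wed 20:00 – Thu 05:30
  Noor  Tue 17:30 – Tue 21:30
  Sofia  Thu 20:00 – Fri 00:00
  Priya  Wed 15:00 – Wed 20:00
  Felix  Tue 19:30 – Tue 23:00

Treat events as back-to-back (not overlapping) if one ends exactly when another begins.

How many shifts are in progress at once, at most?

Walk through starts and ends in time order (an end at T is processed before a start at T):
Tue 12:00 start Tariq → 1
Tue 17:30 start Noor → 2
Tue 19:30 start Felix → 3
Tue 21:30 end Noor → 2
Tue 21:30 end Tariq → 1
Tue 23:00 end Felix → 0
Wed 15:00 start Priya → 1
Wed 20:00 end Priya → 0
Wed 20:00 start Ingrid → 1
Thu 04:00 start Amara → 2
Thu 05:30 end Ingrid → 1
Thu 08:00 start Omar → 2
Thu 13:30 end Amara → 1
Thu 16:30 end Omar → 0
Thu 20:00 start Sofia → 1
Fri 00:00 end Sofia → 0
Peak is 3, at Tue 19:30 (Felix, Noor, Tariq).

3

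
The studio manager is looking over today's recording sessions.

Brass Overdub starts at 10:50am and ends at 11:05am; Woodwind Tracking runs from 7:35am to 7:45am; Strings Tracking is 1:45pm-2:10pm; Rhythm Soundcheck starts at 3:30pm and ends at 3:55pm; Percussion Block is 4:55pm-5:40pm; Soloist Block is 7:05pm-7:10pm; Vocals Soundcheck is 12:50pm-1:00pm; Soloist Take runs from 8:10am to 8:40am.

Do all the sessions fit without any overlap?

Sorted by start: Woodwind Tracking, Soloist Take, Brass Overdub, Vocals Soundcheck, Strings Tracking, Rhythm Soundcheck, Percussion Block, Soloist Block.
Soloist Take starts after Woodwind Tracking ends, so nothing later overlaps Woodwind Tracking either.
Brass Overdub starts after Soloist Take ends, so nothing later overlaps Soloist Take either.
Vocals Soundcheck starts after Brass Overdub ends, so nothing later overlaps Brass Overdub either.
Strings Tracking starts after Vocals Soundcheck ends, so nothing later overlaps Vocals Soundcheck either.
Rhythm Soundcheck starts after Strings Tracking ends, so nothing later overlaps Strings Tracking either.
Percussion Block starts after Rhythm Soundcheck ends, so nothing later overlaps Rhythm Soundcheck either.
Soloist Block starts after Percussion Block ends.
Every pair is clear; the schedule has no overlaps.

Yes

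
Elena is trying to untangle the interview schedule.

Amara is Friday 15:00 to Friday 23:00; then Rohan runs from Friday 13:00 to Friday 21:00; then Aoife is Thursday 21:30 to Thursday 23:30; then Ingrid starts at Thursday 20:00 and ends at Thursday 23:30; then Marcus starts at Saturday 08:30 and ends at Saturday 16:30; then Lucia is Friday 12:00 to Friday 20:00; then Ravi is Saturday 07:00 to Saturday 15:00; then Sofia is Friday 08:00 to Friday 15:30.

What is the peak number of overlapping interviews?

4

Walk through starts and ends in time order (an end at T is processed before a start at T):
Thursday 20:00 start Ingrid → 1
Thursday 21:30 start Aoife → 2
Thursday 23:30 end Aoife → 1
Thursday 23:30 end Ingrid → 0
Friday 08:00 start Sofia → 1
Friday 12:00 start Lucia → 2
Friday 13:00 start Rohan → 3
Friday 15:00 start Amara → 4
Friday 15:30 end Sofia → 3
Friday 20:00 end Lucia → 2
Friday 21:00 end Rohan → 1
Friday 23:00 end Amara → 0
Saturday 07:00 start Ravi → 1
Saturday 08:30 start Marcus → 2
Saturday 15:00 end Ravi → 1
Saturday 16:30 end Marcus → 0
Peak is 4, at Friday 15:00 (Amara, Lucia, Rohan, Sofia).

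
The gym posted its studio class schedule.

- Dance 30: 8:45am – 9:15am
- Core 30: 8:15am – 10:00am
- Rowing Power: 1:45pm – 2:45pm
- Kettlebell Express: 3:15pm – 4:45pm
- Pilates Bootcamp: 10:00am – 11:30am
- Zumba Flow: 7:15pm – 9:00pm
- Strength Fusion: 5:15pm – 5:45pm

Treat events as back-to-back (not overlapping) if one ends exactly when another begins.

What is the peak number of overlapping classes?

2

Sweep the timeline, counting +1 at each start and −1 at each end (ends before starts at a tie):
8:15am start Core 30 → 1
8:45am start Dance 30 → 2
9:15am end Dance 30 → 1
10:00am end Core 30 → 0
10:00am start Pilates Bootcamp → 1
11:30am end Pilates Bootcamp → 0
1:45pm start Rowing Power → 1
2:45pm end Rowing Power → 0
3:15pm start Kettlebell Express → 1
4:45pm end Kettlebell Express → 0
5:15pm start Strength Fusion → 1
5:45pm end Strength Fusion → 0
7:15pm start Zumba Flow → 1
9:00pm end Zumba Flow → 0
Peak is 2, at 8:45am (Core 30, Dance 30).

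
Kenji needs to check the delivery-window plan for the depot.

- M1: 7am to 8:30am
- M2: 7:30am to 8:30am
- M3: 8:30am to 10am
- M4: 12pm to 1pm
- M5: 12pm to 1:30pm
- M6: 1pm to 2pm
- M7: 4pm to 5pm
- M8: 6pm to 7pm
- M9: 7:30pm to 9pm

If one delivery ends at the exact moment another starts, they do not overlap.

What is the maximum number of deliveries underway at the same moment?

2

Walk through starts and ends in time order (an end at T is processed before a start at T):
7am start M1 → 1
7:30am start M2 → 2
8:30am end M1 → 1
8:30am end M2 → 0
8:30am start M3 → 1
10am end M3 → 0
12pm start M4 → 1
12pm start M5 → 2
1pm end M4 → 1
1pm start M6 → 2
1:30pm end M5 → 1
2pm end M6 → 0
4pm start M7 → 1
5pm end M7 → 0
6pm start M8 → 1
7pm end M8 → 0
7:30pm start M9 → 1
9pm end M9 → 0
Peak is 2, at 7:30am (M1, M2).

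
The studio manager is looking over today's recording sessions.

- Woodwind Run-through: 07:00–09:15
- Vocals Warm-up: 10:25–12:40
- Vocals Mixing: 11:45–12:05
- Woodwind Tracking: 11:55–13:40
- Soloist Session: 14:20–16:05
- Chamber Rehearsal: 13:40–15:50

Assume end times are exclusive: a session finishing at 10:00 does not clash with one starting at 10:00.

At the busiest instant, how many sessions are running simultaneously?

Walk through starts and ends in time order (an end at T is processed before a start at T):
07:00 start Woodwind Run-through → 1
09:15 end Woodwind Run-through → 0
10:25 start Vocals Warm-up → 1
11:45 start Vocals Mixing → 2
11:55 start Woodwind Tracking → 3
12:05 end Vocals Mixing → 2
12:40 end Vocals Warm-up → 1
13:40 end Woodwind Tracking → 0
13:40 start Chamber Rehearsal → 1
14:20 start Soloist Session → 2
15:50 end Chamber Rehearsal → 1
16:05 end Soloist Session → 0
Peak is 3, at 11:55 (Vocals Mixing, Vocals Warm-up, Woodwind Tracking).

3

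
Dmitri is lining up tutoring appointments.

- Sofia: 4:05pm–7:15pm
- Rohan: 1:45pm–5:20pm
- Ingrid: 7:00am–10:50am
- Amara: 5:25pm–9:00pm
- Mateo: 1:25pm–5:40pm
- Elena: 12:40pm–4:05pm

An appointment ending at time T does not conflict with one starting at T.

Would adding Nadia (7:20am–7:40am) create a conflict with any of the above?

Yes — it overlaps Ingrid

Ingrid: starts 7:00am before Nadia ends 7:40am, and ends 10:50am after Nadia starts 7:20am → overlap.
Elena: starts 12:40pm at or after Nadia ends 7:40am → clear.
Mateo: starts 1:25pm at or after Nadia ends 7:40am → clear.
Rohan: starts 1:45pm at or after Nadia ends 7:40am → clear.
Sofia: starts 4:05pm at or after Nadia ends 7:40am → clear.
Amara: starts 5:25pm at or after Nadia ends 7:40am → clear.
Nadia overlaps Ingrid.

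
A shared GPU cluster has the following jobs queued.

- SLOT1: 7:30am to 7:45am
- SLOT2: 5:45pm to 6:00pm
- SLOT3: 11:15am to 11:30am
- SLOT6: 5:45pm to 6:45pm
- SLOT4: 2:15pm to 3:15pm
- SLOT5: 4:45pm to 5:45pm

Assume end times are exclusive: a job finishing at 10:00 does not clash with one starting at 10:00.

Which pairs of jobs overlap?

SLOT2 & SLOT6

Sorted by start: SLOT1, SLOT3, SLOT4, SLOT5, SLOT2, SLOT6.
SLOT3 starts after SLOT1 ends, so nothing later overlaps SLOT1 either.
SLOT4 starts after SLOT3 ends, so nothing later overlaps SLOT3 either.
SLOT5 starts after SLOT4 ends, so nothing later overlaps SLOT4 either.
SLOT2 starts exactly when SLOT5 ends (back-to-back, no overlap), so nothing later overlaps SLOT5 either.
SLOT6 starts before SLOT2 ends → SLOT2 and SLOT6 overlap.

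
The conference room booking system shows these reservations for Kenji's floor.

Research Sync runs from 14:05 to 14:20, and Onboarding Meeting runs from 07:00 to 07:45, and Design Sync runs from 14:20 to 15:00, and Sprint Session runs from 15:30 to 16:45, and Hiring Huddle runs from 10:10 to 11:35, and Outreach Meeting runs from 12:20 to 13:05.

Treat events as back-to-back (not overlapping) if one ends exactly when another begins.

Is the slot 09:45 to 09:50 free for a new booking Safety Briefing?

Onboarding Meeting: ends 07:45 at or before Safety Briefing starts 09:45 → clear.
Hiring Huddle: starts 10:10 at or after Safety Briefing ends 09:50 → clear.
Outreach Meeting: starts 12:20 at or after Safety Briefing ends 09:50 → clear.
Research Sync: starts 14:05 at or after Safety Briefing ends 09:50 → clear.
Design Sync: starts 14:20 at or after Safety Briefing ends 09:50 → clear.
Sprint Session: starts 15:30 at or after Safety Briefing ends 09:50 → clear.

Yes — the slot is free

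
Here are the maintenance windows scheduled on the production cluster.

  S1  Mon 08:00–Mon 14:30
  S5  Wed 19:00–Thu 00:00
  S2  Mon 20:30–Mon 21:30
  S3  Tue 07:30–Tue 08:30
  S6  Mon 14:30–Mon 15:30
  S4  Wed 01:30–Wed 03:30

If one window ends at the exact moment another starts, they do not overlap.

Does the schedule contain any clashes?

Two intervals overlap when each starts before the other ends.
Sorted by start: S1, S6, S2, S3, S4, S5.
S6 starts exactly when S1 ends (back-to-back, no overlap); S1 is clear from here.
S2 starts after S6 ends; S6 is clear from here.
S3 starts after S2 ends; S2 is clear from here.
S4 starts after S3 ends; S3 is clear from here.
S5 starts after S4 ends.
Every pair is clear; the schedule has no overlaps.

No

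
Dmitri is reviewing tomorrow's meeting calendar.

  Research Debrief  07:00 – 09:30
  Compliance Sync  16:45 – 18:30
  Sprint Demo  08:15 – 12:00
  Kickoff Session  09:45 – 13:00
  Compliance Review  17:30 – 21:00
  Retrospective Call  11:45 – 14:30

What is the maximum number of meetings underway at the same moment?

3

Walk through starts and ends in time order (an end at T is processed before a start at T):
07:00 start Research Debrief → 1
08:15 start Sprint Demo → 2
09:30 end Research Debrief → 1
09:45 start Kickoff Session → 2
11:45 start Retrospective Call → 3
12:00 end Sprint Demo → 2
13:00 end Kickoff Session → 1
14:30 end Retrospective Call → 0
16:45 start Compliance Sync → 1
17:30 start Compliance Review → 2
18:30 end Compliance Sync → 1
21:00 end Compliance Review → 0
Peak is 3, at 11:45 (Kickoff Session, Retrospective Call, Sprint Demo).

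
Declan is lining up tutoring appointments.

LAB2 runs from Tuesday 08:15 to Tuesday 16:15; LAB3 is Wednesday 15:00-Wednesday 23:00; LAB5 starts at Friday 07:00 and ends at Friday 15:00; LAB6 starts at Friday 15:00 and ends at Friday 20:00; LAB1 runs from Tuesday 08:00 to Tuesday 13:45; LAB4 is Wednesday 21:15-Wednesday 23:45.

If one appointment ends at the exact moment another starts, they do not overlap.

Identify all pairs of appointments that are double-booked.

Sorted by start: LAB1, LAB2, LAB3, LAB4, LAB5, LAB6.
LAB2 starts before LAB1 ends → LAB1 and LAB2 overlap.
LAB3 starts after LAB1 ends, so nothing later overlaps LAB1 either.
LAB3 starts after LAB2 ends, so nothing later overlaps LAB2 either.
LAB4 starts before LAB3 ends → LAB3 and LAB4 overlap.
LAB5 starts after LAB3 ends, so nothing later overlaps LAB3 either.
LAB5 starts after LAB4 ends, so nothing later overlaps LAB4 either.
LAB6 starts exactly when LAB5 ends (back-to-back, no overlap).

LAB1 & LAB2, LAB3 & LAB4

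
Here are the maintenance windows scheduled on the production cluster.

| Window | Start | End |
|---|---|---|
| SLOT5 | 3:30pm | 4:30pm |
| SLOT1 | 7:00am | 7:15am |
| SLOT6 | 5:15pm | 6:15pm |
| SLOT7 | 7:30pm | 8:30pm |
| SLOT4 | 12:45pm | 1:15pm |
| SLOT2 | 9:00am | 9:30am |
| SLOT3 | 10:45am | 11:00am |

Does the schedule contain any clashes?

No

Sorted by start: SLOT1, SLOT2, SLOT3, SLOT4, SLOT5, SLOT6, SLOT7.
SLOT2 starts after SLOT1 ends; SLOT1 is clear from here.
SLOT3 starts after SLOT2 ends; SLOT2 is clear from here.
SLOT4 starts after SLOT3 ends; SLOT3 is clear from here.
SLOT5 starts after SLOT4 ends; SLOT4 is clear from here.
SLOT6 starts after SLOT5 ends; SLOT5 is clear from here.
SLOT7 starts after SLOT6 ends.
Every pair is clear; the schedule has no overlaps.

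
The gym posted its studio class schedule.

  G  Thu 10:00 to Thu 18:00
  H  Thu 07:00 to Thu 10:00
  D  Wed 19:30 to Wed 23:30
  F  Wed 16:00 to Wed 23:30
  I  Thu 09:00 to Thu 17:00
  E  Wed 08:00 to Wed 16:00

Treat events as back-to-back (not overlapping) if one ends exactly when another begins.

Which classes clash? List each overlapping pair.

D & F, G & I, H & I

Sorted by start: E, F, D, H, I, G.
F starts exactly when E ends (back-to-back, no overlap) — done with E.
D starts before F ends → F and D overlap.
H starts after F ends — done with F.
H starts after D ends — done with D.
I starts before H ends → H and I overlap.
G starts exactly when H ends (back-to-back, no overlap).
G starts before I ends → I and G overlap.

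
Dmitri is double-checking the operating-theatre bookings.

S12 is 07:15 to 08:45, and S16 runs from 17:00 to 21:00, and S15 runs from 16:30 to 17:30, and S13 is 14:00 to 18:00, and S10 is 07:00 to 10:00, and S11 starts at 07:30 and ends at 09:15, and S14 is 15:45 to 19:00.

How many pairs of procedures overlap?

Sorted by start: S10, S12, S11, S13, S14, S15, S16.
S12 starts before S10 ends → S10 and S12 overlap.
S11 starts before S10 ends → S10 and S11 overlap.
S13 starts after S10 ends — done with S10.
S11 starts before S12 ends → S12 and S11 overlap.
S13 starts after S12 ends — done with S12.
S13 starts after S11 ends — done with S11.
S14 starts before S13 ends → S13 and S14 overlap.
S15 starts before S13 ends → S13 and S15 overlap.
S16 starts before S13 ends → S13 and S16 overlap.
S15 starts before S14 ends → S14 and S15 overlap.
S16 starts before S14 ends → S14 and S16 overlap.
S16 starts before S15 ends → S15 and S16 overlap.
Overlapping pairs: S10 & S11, S10 & S12, S11 & S12, S13 & S14, S13 & S15, S13 & S16, S14 & S15, S14 & S16, S15 & S16 — 9 in total.

9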